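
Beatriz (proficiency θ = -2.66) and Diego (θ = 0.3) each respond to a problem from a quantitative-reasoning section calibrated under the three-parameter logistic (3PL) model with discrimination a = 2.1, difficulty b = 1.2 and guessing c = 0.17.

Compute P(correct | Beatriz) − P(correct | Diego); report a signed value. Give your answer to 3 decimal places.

-0.109

P(θ) = c + (1 − c) · 1 / (1 + exp(−a(θ − b)))
P(Beatriz) = 0.1703  [exponent -8.1060]
P(Diego) = 0.2789  [exponent -1.8900]
Difference = 0.1703 − 0.2789 = -0.1087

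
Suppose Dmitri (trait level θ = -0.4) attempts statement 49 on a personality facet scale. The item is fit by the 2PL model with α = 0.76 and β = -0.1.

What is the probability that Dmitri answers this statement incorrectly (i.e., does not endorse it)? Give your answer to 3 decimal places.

P(θ) = 1 / (1 + exp(−α(θ − β)))
Exponent: 0.76 × (-0.4 − (-0.1)) = -0.2280
1/(1 + e^{0.2280}) = 0.4432
P(incorrect) = 1 − 0.4432 = 0.5568

0.557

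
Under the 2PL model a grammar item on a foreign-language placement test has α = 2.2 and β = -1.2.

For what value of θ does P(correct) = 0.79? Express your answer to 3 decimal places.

P(θ) = 1 / (1 + exp(−α(θ − β)))
logit = ln(0.7900/0.2100) = 1.3249
θ = β + logit/(α) = -1.2 + 1.3249/2.2000 = -0.5978

-0.598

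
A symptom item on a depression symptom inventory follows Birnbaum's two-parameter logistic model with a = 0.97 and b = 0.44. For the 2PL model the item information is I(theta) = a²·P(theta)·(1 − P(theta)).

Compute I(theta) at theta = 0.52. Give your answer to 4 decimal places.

P = 1/(1+e^{-0.0776}) = 0.5194
P(1−P) = 0.5194 × 0.4806 = 0.2496
I = a² × P(1−P) = 0.97² × 0.2496 = 0.23487

0.2349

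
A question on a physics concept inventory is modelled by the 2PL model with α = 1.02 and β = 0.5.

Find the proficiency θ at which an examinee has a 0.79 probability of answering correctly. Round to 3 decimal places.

P(θ) = 1 / (1 + exp(−α(θ − β)))
logit = ln(0.7900/0.2100) = 1.3249
θ = β + logit/(α) = 0.5 + 1.3249/1.0200 = 1.7989

1.799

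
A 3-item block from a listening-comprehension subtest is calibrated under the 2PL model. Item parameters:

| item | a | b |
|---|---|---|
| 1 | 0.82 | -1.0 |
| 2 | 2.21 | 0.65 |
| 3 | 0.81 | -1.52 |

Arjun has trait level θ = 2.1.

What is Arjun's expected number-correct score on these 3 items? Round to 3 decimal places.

P(θ) = 1 / (1 + exp(−a(θ − b)))
P_1 = 1/(1+e^{-2.5420}) = 0.9270
P_2 = 1/(1+e^{-3.2045}) = 0.9610
P_3 = 1/(1+e^{-2.9322}) = 0.9494
E[score] = 0.9270 + 0.9610 + 0.9494 = 2.8375

2.837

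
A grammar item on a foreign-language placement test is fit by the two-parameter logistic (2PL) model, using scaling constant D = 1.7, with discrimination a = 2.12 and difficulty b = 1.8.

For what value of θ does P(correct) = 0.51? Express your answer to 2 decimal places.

P(θ) = 1 / (1 + exp(−D·a(θ − b)))
logit = ln(0.5100/0.4900) = 0.0400
θ = b + logit/(1.7·a) = 1.8 + 0.0400/3.6040 = 1.8111

1.81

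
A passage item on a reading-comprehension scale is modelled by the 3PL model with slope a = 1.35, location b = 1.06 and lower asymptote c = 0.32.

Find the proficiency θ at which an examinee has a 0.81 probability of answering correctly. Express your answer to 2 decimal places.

P(θ) = c + (1 − c) · 1 / (1 + exp(−a(θ − b)))
Remove guessing floor: (0.81 − 0.32)/(1 − 0.32) = 0.7206
logit = ln(0.7206/0.2794) = 0.9474
θ = b + logit/(a) = 1.06 + 0.9474/1.3500 = 1.7618

1.76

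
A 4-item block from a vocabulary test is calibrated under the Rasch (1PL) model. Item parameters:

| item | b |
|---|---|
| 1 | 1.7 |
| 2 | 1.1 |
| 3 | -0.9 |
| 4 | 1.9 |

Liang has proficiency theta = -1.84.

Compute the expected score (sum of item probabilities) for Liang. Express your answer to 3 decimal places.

0.383

P(theta) = 1 / (1 + exp(−(theta − b)))
P_1 = 1/(1+e^{3.5400}) = 0.0282
P_2 = 1/(1+e^{2.9400}) = 0.0502
P_3 = 1/(1+e^{0.9400}) = 0.2809
P_4 = 1/(1+e^{3.7400}) = 0.0232
E[score] = 0.0282 + 0.0502 + 0.2809 + 0.0232 = 0.3825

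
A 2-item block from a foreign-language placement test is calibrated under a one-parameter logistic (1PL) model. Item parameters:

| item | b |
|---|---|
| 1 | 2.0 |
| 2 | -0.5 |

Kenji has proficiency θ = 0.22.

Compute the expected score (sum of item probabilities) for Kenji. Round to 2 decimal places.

0.82

P(θ) = 1 / (1 + exp(−(θ − b)))
P_1 = 1/(1+e^{1.7800}) = 0.1443
P_2 = 1/(1+e^{-0.7200}) = 0.6726
E[score] = 0.1443 + 0.6726 = 0.8169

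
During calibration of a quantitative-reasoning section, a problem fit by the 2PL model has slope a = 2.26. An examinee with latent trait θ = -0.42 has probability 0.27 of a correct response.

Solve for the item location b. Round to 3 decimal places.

0.020

P(θ) = 1 / (1 + exp(−a(θ − b)))
logit(0.27) = ln(0.27/0.73) = -0.9946
b = θ − logit/(a) = -0.42 − (-0.9946)/2.2600 = 0.0201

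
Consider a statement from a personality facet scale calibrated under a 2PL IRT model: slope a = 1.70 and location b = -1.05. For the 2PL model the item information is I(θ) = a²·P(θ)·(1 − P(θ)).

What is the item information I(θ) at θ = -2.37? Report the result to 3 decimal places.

P = 1/(1+e^{2.2440}) = 0.0959
P(1−P) = 0.0959 × 0.9041 = 0.0867
I = a² × P(1−P) = 1.70² × 0.0867 = 0.25050

0.250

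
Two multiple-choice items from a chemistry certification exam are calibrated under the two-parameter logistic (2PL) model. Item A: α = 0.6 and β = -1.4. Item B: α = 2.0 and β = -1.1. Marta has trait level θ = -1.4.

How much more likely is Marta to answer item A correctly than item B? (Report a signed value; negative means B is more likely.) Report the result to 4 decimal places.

0.1457

P(θ) = 1 / (1 + exp(−α(θ − β)))
P_A = 0.5000
P_B = 0.3543
P_A − P_B = 0.1457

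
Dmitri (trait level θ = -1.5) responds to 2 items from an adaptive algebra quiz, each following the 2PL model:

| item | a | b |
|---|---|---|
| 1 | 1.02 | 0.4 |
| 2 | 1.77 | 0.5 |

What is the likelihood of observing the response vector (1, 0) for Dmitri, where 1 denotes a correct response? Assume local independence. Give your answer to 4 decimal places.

P(θ) = 1 / (1 + exp(−a(θ − b)))
P_1 = 1/(1+e^{1.9380}) = 0.1259
P_2 = 1/(1+e^{3.5400}) = 0.0282
L = P_1 × (1−P_2) = 0.1259 × 0.9718 = 0.12232

0.1223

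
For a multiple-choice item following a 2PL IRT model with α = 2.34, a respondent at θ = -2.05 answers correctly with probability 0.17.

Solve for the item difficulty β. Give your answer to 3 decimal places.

-1.372

P(θ) = 1 / (1 + exp(−α(θ − β)))
logit(0.17) = ln(0.17/0.83) = -1.5856
β = θ − logit/(α) = -2.05 − (-1.5856)/2.3400 = -1.3724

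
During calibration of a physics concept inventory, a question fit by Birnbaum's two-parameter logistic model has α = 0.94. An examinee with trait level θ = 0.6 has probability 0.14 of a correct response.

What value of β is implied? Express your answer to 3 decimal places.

P(θ) = 1 / (1 + exp(−α(θ − β)))
logit(0.14) = ln(0.14/0.86) = -1.8153
β = θ − logit/(α) = 0.6 − (-1.8153)/0.9400 = 2.5312

2.531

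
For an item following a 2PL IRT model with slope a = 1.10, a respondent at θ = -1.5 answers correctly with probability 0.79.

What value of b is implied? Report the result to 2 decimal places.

-2.70

P(θ) = 1 / (1 + exp(−a(θ − b)))
logit(0.79) = ln(0.79/0.21) = 1.3249
b = θ − logit/(a) = -1.5 − 1.3249/1.1000 = -2.7045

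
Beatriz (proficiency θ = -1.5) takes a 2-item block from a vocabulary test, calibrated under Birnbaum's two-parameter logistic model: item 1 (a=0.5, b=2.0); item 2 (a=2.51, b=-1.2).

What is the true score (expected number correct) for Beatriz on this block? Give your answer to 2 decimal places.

P(θ) = 1 / (1 + exp(−a(θ − b)))
P_1 = 1/(1+e^{1.7500}) = 0.1480
P_2 = 1/(1+e^{0.7530}) = 0.3202
E[score] = 0.1480 + 0.3202 = 0.4682

0.47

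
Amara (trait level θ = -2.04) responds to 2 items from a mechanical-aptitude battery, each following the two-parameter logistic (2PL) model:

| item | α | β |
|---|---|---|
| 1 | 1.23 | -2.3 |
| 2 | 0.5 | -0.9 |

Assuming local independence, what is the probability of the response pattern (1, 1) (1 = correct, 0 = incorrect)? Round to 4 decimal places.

P(θ) = 1 / (1 + exp(−α(θ − β)))
P_1 = 1/(1+e^{-0.3198}) = 0.5793
P_2 = 1/(1+e^{0.5700}) = 0.3612
L = P_1 × P_2 = 0.5793 × 0.3612 = 0.20926

0.2093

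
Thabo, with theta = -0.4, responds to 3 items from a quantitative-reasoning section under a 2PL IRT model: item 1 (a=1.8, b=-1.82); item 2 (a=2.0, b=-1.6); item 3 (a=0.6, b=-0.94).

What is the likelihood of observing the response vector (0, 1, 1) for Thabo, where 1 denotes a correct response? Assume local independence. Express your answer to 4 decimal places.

0.0383

P(theta) = 1 / (1 + exp(−a(theta − b)))
P_1 = 1/(1+e^{-2.5560}) = 0.9280
P_2 = 1/(1+e^{-2.4000}) = 0.9168
P_3 = 1/(1+e^{-0.3240}) = 0.5803
L = (1−P_1) × P_2 × P_3 = 0.0720 × 0.9168 × 0.5803 = 0.03832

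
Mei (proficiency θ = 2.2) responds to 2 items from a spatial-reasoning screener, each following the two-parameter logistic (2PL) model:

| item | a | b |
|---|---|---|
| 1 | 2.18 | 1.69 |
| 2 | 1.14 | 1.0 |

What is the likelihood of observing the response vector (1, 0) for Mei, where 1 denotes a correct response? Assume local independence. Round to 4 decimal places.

0.1527

P(θ) = 1 / (1 + exp(−a(θ − b)))
P_1 = 1/(1+e^{-1.1118}) = 0.7525
P_2 = 1/(1+e^{-1.3680}) = 0.7971
L = P_1 × (1−P_2) = 0.7525 × 0.2029 = 0.15271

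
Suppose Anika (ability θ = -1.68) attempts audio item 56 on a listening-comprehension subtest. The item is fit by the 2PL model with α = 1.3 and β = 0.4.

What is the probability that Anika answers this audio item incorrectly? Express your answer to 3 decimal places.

P(θ) = 1 / (1 + exp(−α(θ − β)))
Exponent: 1.3 × (-1.68 − 0.4) = -2.7040
1/(1 + e^{2.7040}) = 0.0627
P(incorrect) = 1 − 0.0627 = 0.9373

0.937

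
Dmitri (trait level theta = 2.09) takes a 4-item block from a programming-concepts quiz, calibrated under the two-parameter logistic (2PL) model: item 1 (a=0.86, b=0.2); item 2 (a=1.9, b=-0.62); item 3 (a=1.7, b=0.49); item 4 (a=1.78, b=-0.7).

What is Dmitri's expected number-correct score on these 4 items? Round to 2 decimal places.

P(theta) = 1 / (1 + exp(−a(theta − b)))
P_1 = 1/(1+e^{-1.6254}) = 0.8355
P_2 = 1/(1+e^{-5.1490}) = 0.9942
P_3 = 1/(1+e^{-2.7200}) = 0.9382
P_4 = 1/(1+e^{-4.9662}) = 0.9931
E[score] = 0.8355 + 0.9942 + 0.9382 + 0.9931 = 3.7610

3.76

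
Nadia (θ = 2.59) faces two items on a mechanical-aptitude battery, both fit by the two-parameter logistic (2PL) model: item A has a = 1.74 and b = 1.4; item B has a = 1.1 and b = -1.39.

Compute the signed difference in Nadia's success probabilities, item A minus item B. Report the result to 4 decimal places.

P(θ) = 1 / (1 + exp(−a(θ − b)))
P_A = 0.8880
P_B = 0.9876
P_A − P_B = -0.0996

-0.0996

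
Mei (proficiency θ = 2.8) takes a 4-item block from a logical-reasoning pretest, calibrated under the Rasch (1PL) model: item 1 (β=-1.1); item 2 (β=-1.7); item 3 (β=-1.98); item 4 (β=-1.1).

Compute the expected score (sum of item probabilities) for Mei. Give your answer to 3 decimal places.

P(θ) = 1 / (1 + exp(−(θ − β)))
P_1 = 1/(1+e^{-3.9000}) = 0.9802
P_2 = 1/(1+e^{-4.5000}) = 0.9890
P_3 = 1/(1+e^{-4.7800}) = 0.9917
P_4 = 1/(1+e^{-3.9000}) = 0.9802
E[score] = 0.9802 + 0.9890 + 0.9917 + 0.9802 = 3.9410

3.941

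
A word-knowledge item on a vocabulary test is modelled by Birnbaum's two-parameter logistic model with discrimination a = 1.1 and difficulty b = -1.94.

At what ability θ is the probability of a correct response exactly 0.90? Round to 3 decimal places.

P(θ) = 1 / (1 + exp(−a(θ − b)))
logit = ln(0.9000/0.1000) = 2.1972
θ = b + logit/(a) = -1.94 + 2.1972/1.1000 = 0.0575

0.057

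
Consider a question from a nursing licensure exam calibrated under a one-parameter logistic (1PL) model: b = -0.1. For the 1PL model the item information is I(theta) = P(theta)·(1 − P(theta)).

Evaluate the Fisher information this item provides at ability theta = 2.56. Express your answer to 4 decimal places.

P = 1/(1+e^{-2.6600}) = 0.9346
P(1−P) = 0.9346 × 0.0654 = 0.0611
I = P(1−P) = 0.06110

0.0611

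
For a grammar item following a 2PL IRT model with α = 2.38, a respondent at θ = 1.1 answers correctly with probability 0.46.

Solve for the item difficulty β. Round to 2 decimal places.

P(θ) = 1 / (1 + exp(−α(θ − β)))
logit(0.46) = ln(0.46/0.54) = -0.1603
β = θ − logit/(α) = 1.1 − (-0.1603)/2.3800 = 1.1674

1.17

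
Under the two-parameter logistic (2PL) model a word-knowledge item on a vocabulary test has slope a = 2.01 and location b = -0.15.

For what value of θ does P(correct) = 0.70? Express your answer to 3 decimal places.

P(θ) = 1 / (1 + exp(−a(θ − b)))
logit = ln(0.7000/0.3000) = 0.8473
θ = b + logit/(a) = -0.15 + 0.8473/2.0100 = 0.2715

0.272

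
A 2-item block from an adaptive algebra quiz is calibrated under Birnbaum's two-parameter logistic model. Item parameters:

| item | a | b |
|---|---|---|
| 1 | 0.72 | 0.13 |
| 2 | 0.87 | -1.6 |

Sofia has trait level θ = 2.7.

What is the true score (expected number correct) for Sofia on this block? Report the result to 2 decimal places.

1.84

P(θ) = 1 / (1 + exp(−a(θ − b)))
P_1 = 1/(1+e^{-1.8504}) = 0.8642
P_2 = 1/(1+e^{-3.7410}) = 0.9768
E[score] = 0.8642 + 0.9768 = 1.8410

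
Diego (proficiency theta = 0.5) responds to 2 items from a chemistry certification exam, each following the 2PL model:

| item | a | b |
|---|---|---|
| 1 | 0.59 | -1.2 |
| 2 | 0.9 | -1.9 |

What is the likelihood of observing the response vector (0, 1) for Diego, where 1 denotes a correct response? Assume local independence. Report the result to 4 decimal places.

P(theta) = 1 / (1 + exp(−a(theta − b)))
P_1 = 1/(1+e^{-1.0030}) = 0.7316
P_2 = 1/(1+e^{-2.1600}) = 0.8966
L = (1−P_1) × P_2 = 0.2684 × 0.8966 = 0.24060

0.2406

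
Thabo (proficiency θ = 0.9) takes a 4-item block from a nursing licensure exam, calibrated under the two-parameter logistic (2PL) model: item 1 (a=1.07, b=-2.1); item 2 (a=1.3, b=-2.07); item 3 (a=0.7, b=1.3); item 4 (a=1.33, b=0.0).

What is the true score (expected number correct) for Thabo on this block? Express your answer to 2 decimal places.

3.14

P(θ) = 1 / (1 + exp(−a(θ − b)))
P_1 = 1/(1+e^{-3.2100}) = 0.9612
P_2 = 1/(1+e^{-3.8610}) = 0.9794
P_3 = 1/(1+e^{0.2800}) = 0.4305
P_4 = 1/(1+e^{-1.1970}) = 0.7680
E[score] = 0.9612 + 0.9794 + 0.4305 + 0.7680 = 3.1390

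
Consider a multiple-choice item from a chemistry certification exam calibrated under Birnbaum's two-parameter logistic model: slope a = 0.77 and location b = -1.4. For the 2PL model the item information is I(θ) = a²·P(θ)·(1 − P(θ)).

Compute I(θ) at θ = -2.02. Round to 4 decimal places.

0.1401

P = 1/(1+e^{0.4774}) = 0.3829
P(1−P) = 0.3829 × 0.6171 = 0.2363
I = a² × P(1−P) = 0.77² × 0.2363 = 0.14009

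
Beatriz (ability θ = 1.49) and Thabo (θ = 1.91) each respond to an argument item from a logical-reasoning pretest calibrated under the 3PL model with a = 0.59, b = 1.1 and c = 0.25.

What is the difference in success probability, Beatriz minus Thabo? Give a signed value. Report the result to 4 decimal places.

-0.0450

P(θ) = c + (1 − c) · 1 / (1 + exp(−a(θ − b)))
P(Beatriz) = 0.6680  [exponent 0.2301]
P(Thabo) = 0.7129  [exponent 0.4779]
Difference = 0.6680 − 0.7129 = -0.0450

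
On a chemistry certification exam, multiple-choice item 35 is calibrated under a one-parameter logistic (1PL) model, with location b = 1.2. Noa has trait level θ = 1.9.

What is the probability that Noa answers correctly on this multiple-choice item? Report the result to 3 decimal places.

P(θ) = 1 / (1 + exp(−(θ − b)))
Exponent: (1.9 − 1.2) = 0.7000
1/(1 + e^{-0.7000}) = 0.6682
P = 0.6682

0.668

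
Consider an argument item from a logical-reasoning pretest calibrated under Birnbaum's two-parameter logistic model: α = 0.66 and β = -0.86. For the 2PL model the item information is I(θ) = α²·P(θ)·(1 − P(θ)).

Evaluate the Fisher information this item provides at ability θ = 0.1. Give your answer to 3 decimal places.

P = 1/(1+e^{-0.6336}) = 0.6533
P(1−P) = 0.6533 × 0.3467 = 0.2265
I = α² × P(1−P) = 0.66² × 0.2265 = 0.09866

0.099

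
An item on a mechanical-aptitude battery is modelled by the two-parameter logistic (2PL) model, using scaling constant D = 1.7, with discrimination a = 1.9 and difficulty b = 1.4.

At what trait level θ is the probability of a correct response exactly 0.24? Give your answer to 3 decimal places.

1.043

P(θ) = 1 / (1 + exp(−D·a(θ − b)))
logit = ln(0.2400/0.7600) = -1.1527
θ = b + logit/(1.7·a) = 1.4 + (-1.1527)/3.2300 = 1.0431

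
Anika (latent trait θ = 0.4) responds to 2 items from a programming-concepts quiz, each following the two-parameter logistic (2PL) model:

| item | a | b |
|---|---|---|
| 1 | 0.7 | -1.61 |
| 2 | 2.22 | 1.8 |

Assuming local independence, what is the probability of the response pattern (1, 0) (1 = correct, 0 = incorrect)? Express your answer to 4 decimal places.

P(θ) = 1 / (1 + exp(−a(θ − b)))
P_1 = 1/(1+e^{-1.4070}) = 0.8033
P_2 = 1/(1+e^{3.1080}) = 0.0428
L = P_1 × (1−P_2) = 0.8033 × 0.9572 = 0.76893

0.7689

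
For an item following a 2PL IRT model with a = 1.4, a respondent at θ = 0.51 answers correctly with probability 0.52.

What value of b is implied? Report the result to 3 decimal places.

0.453

P(θ) = 1 / (1 + exp(−a(θ − b)))
logit(0.52) = ln(0.52/0.48) = 0.0800
b = θ − logit/(a) = 0.51 − 0.0800/1.4000 = 0.4528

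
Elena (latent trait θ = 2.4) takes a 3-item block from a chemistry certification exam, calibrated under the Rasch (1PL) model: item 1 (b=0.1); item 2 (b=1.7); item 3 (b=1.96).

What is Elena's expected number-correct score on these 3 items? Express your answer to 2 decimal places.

2.19

P(θ) = 1 / (1 + exp(−(θ − b)))
P_1 = 1/(1+e^{-2.3000}) = 0.9089
P_2 = 1/(1+e^{-0.7000}) = 0.6682
P_3 = 1/(1+e^{-0.4400}) = 0.6083
E[score] = 0.9089 + 0.6682 + 0.6083 = 2.1853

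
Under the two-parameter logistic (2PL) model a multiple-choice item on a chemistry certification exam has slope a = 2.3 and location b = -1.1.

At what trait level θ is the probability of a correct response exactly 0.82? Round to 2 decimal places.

P(θ) = 1 / (1 + exp(−a(θ − b)))
logit = ln(0.8200/0.1800) = 1.5163
θ = b + logit/(a) = -1.1 + 1.5163/2.3000 = -0.4407

-0.44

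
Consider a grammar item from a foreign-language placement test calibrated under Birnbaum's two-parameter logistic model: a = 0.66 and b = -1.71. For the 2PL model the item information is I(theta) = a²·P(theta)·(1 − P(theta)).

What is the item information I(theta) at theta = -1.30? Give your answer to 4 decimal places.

0.1069

P = 1/(1+e^{-0.2706}) = 0.5672
P(1−P) = 0.5672 × 0.4328 = 0.2455
I = a² × P(1−P) = 0.66² × 0.2455 = 0.10693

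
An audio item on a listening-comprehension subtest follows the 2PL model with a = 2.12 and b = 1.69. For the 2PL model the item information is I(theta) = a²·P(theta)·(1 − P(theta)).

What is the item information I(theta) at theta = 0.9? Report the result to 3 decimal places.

P = 1/(1+e^{1.6748}) = 0.1578
P(1−P) = 0.1578 × 0.8422 = 0.1329
I = a² × P(1−P) = 2.12² × 0.1329 = 0.59726

0.597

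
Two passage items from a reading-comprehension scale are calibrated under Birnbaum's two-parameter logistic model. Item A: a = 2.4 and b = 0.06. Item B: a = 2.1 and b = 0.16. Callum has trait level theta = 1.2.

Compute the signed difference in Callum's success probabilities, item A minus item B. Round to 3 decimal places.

0.040

P(theta) = 1 / (1 + exp(−a(theta − b)))
P_A = 0.9391
P_B = 0.8988
P_A − P_B = 0.0403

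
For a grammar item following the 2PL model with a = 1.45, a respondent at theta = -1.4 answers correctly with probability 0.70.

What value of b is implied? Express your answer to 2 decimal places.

P(theta) = 1 / (1 + exp(−a(theta − b)))
logit(0.70) = ln(0.70/0.30) = 0.8473
b = theta − logit/(a) = -1.4 − 0.8473/1.4500 = -1.9843

-1.98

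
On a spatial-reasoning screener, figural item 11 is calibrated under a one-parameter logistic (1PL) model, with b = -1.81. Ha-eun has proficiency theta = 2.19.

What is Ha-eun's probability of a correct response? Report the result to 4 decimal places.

0.9820

P(theta) = 1 / (1 + exp(−(theta − b)))
Exponent: (2.19 − (-1.81)) = 4.0000
1/(1 + e^{-4.0000}) = 0.9820
P = 0.9820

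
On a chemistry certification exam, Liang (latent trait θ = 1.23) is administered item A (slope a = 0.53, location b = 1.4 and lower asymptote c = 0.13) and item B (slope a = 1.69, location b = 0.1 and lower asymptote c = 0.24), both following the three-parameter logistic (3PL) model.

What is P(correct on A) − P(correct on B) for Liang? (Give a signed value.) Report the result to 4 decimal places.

P(θ) = c + (1 − c) · 1 / (1 + exp(−a(θ − b)))
P_A = 0.5454
P_B = 0.9019
P_A − P_B = -0.3565

-0.3565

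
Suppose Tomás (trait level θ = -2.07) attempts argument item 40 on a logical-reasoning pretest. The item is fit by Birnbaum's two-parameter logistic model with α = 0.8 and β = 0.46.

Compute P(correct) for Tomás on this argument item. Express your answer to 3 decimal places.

0.117

P(θ) = 1 / (1 + exp(−α(θ − β)))
Exponent: 0.8 × (-2.07 − 0.46) = -2.0240
1/(1 + e^{2.0240}) = 0.1167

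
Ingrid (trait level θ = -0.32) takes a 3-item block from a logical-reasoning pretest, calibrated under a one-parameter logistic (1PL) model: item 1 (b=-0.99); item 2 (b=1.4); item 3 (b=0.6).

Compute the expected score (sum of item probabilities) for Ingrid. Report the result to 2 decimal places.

P(θ) = 1 / (1 + exp(−(θ − b)))
P_1 = 1/(1+e^{-0.6700}) = 0.6615
P_2 = 1/(1+e^{1.7200}) = 0.1519
P_3 = 1/(1+e^{0.9200}) = 0.2850
E[score] = 0.6615 + 0.1519 + 0.2850 = 1.0983

1.10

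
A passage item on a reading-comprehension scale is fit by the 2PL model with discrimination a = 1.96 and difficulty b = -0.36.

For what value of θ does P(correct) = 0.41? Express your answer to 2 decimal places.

-0.55

P(θ) = 1 / (1 + exp(−a(θ − b)))
logit = ln(0.4100/0.5900) = -0.3640
θ = b + logit/(a) = -0.36 + (-0.3640)/1.9600 = -0.5457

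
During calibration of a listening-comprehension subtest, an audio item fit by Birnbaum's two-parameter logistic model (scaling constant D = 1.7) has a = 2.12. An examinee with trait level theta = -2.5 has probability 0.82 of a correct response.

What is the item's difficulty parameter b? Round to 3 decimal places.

P(theta) = 1 / (1 + exp(−D·a(theta − b)))
logit(0.82) = ln(0.82/0.18) = 1.5163
b = theta − logit/(1.7·a) = -2.5 − 1.5163/3.6040 = -2.9207

-2.921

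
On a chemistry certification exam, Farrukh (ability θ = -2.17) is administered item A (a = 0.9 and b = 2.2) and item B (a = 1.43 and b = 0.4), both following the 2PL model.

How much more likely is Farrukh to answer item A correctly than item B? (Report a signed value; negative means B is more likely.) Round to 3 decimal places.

P(θ) = 1 / (1 + exp(−a(θ − b)))
P_A = 0.0192
P_B = 0.0247
P_A − P_B = -0.0055

-0.006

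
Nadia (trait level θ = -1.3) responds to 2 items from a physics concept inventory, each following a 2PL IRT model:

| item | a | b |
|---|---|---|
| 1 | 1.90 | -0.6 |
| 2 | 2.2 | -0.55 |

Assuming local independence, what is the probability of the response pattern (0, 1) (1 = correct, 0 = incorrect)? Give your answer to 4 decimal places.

0.1274

P(θ) = 1 / (1 + exp(−a(θ − b)))
P_1 = 1/(1+e^{1.3300}) = 0.2092
P_2 = 1/(1+e^{1.6500}) = 0.1611
L = (1−P_1) × P_2 = 0.7908 × 0.1611 = 0.12741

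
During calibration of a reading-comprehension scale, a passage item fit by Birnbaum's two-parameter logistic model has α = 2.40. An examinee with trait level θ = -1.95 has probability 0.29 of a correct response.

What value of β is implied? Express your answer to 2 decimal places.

P(θ) = 1 / (1 + exp(−α(θ − β)))
logit(0.29) = ln(0.29/0.71) = -0.8954
β = θ − logit/(α) = -1.95 − (-0.8954)/2.4000 = -1.5769

-1.58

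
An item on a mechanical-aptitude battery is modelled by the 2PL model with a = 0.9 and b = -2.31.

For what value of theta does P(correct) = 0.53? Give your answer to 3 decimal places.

-2.177

P(theta) = 1 / (1 + exp(−a(theta − b)))
logit = ln(0.5300/0.4700) = 0.1201
theta = b + logit/(a) = -2.31 + 0.1201/0.9000 = -2.1765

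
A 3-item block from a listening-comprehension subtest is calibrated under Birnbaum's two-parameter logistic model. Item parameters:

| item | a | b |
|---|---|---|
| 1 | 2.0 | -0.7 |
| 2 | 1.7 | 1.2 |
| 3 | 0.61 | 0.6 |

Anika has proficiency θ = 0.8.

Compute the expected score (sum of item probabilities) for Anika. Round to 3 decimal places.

1.819

P(θ) = 1 / (1 + exp(−a(θ − b)))
P_1 = 1/(1+e^{-3.0000}) = 0.9526
P_2 = 1/(1+e^{0.6800}) = 0.3363
P_3 = 1/(1+e^{-0.1220}) = 0.5305
E[score] = 0.9526 + 0.3363 + 0.5305 = 1.8193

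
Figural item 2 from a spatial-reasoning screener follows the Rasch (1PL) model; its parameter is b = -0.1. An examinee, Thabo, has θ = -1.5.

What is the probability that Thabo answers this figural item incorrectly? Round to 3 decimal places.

P(θ) = 1 / (1 + exp(−(θ − b)))
Exponent: (-1.5 − (-0.1)) = -1.4000
1/(1 + e^{1.4000}) = 0.1978
P = 0.1978
P(incorrect) = 1 − 0.1978 = 0.8022

0.802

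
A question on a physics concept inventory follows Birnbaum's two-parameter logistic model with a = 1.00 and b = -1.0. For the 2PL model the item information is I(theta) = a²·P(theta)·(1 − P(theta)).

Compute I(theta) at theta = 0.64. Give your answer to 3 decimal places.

0.136

P = 1/(1+e^{-1.6400}) = 0.8375
P(1−P) = 0.8375 × 0.1625 = 0.1361
I = a² × P(1−P) = 1.00² × 0.1361 = 0.13607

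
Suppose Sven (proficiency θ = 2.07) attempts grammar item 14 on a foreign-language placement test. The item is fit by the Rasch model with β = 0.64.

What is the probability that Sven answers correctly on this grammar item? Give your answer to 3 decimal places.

P(θ) = 1 / (1 + exp(−(θ − β)))
Exponent: (2.07 − 0.64) = 1.4300
1/(1 + e^{-1.4300}) = 0.8069
P = 0.8069

0.807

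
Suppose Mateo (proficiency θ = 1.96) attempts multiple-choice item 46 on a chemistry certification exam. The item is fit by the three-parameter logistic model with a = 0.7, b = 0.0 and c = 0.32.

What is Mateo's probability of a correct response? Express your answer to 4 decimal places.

P(θ) = c + (1 − c) · 1 / (1 + exp(−a(θ − b)))
Exponent: 0.7 × (1.96 − 0.0) = 1.3720
1/(1 + e^{-1.3720}) = 0.7977
P = 0.32 + 0.68 × 0.7977 = 0.8624

0.8624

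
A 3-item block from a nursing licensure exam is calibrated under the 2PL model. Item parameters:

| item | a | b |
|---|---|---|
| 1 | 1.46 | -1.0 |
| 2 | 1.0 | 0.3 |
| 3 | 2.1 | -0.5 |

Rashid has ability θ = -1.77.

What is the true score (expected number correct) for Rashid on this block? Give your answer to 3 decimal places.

0.422

P(θ) = 1 / (1 + exp(−a(θ − b)))
P_1 = 1/(1+e^{1.1242}) = 0.2452
P_2 = 1/(1+e^{2.0700}) = 0.1120
P_3 = 1/(1+e^{2.6670}) = 0.0649
E[score] = 0.2452 + 0.1120 + 0.0649 = 0.4222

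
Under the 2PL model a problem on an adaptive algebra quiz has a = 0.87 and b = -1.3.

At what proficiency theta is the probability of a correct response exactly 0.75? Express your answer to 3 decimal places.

P(theta) = 1 / (1 + exp(−a(theta − b)))
logit = ln(0.7500/0.2500) = 1.0986
theta = b + logit/(a) = -1.3 + 1.0986/0.8700 = -0.0372

-0.037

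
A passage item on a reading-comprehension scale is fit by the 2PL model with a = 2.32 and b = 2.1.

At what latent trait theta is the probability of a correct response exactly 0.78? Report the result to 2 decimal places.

2.65

P(theta) = 1 / (1 + exp(−a(theta − b)))
logit = ln(0.7800/0.2200) = 1.2657
theta = b + logit/(a) = 2.1 + 1.2657/2.3200 = 2.6455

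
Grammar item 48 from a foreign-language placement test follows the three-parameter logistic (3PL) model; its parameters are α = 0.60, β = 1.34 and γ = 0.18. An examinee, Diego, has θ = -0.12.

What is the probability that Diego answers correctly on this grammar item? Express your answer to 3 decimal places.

P(θ) = γ + (1 − γ) · 1 / (1 + exp(−α(θ − β)))
Exponent: 0.60 × (-0.12 − 1.34) = -0.8760
1/(1 + e^{0.8760}) = 0.2940
P = 0.18 + 0.82 × 0.2940 = 0.4211

0.421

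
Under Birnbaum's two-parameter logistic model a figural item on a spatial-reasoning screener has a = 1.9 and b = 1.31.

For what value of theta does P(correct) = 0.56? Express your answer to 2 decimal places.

1.44

P(theta) = 1 / (1 + exp(−a(theta − b)))
logit = ln(0.5600/0.4400) = 0.2412
theta = b + logit/(a) = 1.31 + 0.2412/1.9000 = 1.4369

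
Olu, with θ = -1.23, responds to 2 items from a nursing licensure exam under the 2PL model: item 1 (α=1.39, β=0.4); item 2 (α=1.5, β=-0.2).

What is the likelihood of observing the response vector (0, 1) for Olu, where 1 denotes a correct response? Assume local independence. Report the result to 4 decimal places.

P(θ) = 1 / (1 + exp(−α(θ − β)))
P_1 = 1/(1+e^{2.2657}) = 0.0940
P_2 = 1/(1+e^{1.5450}) = 0.1758
L = (1−P_1) × P_2 = 0.9060 × 0.1758 = 0.15928

0.1593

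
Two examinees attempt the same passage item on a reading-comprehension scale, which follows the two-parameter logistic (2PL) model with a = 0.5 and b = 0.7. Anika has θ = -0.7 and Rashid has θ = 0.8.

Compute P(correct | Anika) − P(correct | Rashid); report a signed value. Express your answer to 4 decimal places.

P(θ) = 1 / (1 + exp(−a(θ − b)))
P(Anika) = 0.3318  [exponent -0.7000]
P(Rashid) = 0.5125  [exponent 0.0500]
Difference = 0.3318 − 0.5125 = -0.1807

-0.1807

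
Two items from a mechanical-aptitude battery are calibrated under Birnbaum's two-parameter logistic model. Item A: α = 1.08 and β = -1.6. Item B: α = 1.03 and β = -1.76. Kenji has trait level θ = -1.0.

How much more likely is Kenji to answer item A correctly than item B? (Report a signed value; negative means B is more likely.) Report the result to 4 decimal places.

P(θ) = 1 / (1 + exp(−α(θ − β)))
P_A = 0.6566
P_B = 0.6863
P_A − P_B = -0.0297

-0.0297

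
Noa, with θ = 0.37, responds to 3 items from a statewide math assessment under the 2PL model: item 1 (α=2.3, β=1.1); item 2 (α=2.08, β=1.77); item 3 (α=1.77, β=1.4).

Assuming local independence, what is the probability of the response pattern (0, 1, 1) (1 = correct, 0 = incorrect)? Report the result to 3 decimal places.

0.006

P(θ) = 1 / (1 + exp(−α(θ − β)))
P_1 = 1/(1+e^{1.6790}) = 0.1572
P_2 = 1/(1+e^{2.9120}) = 0.0516
P_3 = 1/(1+e^{1.8231}) = 0.1391
L = (1−P_1) × P_2 × P_3 = 0.8428 × 0.0516 × 0.1391 = 0.00604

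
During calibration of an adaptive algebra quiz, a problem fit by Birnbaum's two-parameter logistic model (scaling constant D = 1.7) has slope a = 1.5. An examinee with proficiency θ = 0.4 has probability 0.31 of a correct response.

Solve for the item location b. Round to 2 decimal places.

P(θ) = 1 / (1 + exp(−D·a(θ − b)))
logit(0.31) = ln(0.31/0.69) = -0.8001
b = θ − logit/(1.7·a) = 0.4 − (-0.8001)/2.5500 = 0.7138

0.71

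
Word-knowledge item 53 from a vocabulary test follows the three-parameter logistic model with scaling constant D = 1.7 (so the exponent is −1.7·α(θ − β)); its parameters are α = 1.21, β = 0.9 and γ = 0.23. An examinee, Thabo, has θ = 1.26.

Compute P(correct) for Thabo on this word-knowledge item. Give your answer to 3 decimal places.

0.751

P(θ) = γ + (1 − γ) · 1 / (1 + exp(−D·α(θ − β)))
Exponent: 1.7 × 1.21 × (1.26 − 0.9) = 0.7405
1/(1 + e^{-0.7405}) = 0.6771
P = 0.23 + 0.77 × 0.6771 = 0.7514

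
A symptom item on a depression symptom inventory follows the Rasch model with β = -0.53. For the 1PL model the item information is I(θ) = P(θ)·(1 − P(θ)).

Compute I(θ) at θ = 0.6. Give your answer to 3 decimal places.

P = 1/(1+e^{-1.1300}) = 0.7558
P(1−P) = 0.7558 × 0.2442 = 0.1845
I = P(1−P) = 0.18455

0.185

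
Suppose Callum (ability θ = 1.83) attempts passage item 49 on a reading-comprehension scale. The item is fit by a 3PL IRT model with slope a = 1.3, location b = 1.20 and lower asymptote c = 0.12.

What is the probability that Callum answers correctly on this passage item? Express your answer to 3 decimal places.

0.731

P(θ) = c + (1 − c) · 1 / (1 + exp(−a(θ − b)))
Exponent: 1.3 × (1.83 − 1.20) = 0.8190
1/(1 + e^{-0.8190}) = 0.6940
P = 0.12 + 0.88 × 0.6940 = 0.7307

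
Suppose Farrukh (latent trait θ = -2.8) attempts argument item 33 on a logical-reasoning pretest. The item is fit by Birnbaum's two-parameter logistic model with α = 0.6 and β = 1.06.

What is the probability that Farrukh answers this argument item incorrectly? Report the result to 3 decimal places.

P(θ) = 1 / (1 + exp(−α(θ − β)))
Exponent: 0.6 × (-2.8 − 1.06) = -2.3160
1/(1 + e^{2.3160}) = 0.0898
P(incorrect) = 1 − 0.0898 = 0.9102

0.910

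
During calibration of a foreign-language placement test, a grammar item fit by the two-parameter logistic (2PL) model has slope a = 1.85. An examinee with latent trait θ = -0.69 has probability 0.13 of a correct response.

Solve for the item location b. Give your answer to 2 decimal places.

0.34

P(θ) = 1 / (1 + exp(−a(θ − b)))
logit(0.13) = ln(0.13/0.87) = -1.9010
b = θ − logit/(a) = -0.69 − (-1.9010)/1.8500 = 0.3375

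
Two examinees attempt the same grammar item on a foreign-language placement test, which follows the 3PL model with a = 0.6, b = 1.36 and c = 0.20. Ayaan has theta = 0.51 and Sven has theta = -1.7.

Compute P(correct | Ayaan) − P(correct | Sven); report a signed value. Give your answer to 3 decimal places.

0.190

P(theta) = c + (1 − c) · 1 / (1 + exp(−a(theta − b)))
P(Ayaan) = 0.5002  [exponent -0.5100]
P(Sven) = 0.3100  [exponent -1.8360]
Difference = 0.5002 − 0.3100 = 0.1901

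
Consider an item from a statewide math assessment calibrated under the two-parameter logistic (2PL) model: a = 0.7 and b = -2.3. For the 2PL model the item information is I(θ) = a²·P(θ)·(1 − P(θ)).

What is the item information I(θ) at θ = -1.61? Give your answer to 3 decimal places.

P = 1/(1+e^{-0.4830}) = 0.6185
P(1−P) = 0.6185 × 0.3815 = 0.2360
I = a² × P(1−P) = 0.7² × 0.2360 = 0.11562

0.116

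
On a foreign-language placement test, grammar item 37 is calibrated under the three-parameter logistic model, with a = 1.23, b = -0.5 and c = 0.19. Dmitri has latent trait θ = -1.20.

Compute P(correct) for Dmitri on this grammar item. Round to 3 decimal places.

0.431

P(θ) = c + (1 − c) · 1 / (1 + exp(−a(θ − b)))
Exponent: 1.23 × (-1.20 − (-0.5)) = -0.8610
1/(1 + e^{0.8610}) = 0.2971
P = 0.19 + 0.81 × 0.2971 = 0.4307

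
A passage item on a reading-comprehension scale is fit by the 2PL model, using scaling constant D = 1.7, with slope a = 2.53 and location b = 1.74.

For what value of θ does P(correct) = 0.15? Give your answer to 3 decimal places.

1.337

P(θ) = 1 / (1 + exp(−D·a(θ − b)))
logit = ln(0.1500/0.8500) = -1.7346
θ = b + logit/(1.7·a) = 1.74 + (-1.7346)/4.3010 = 1.3367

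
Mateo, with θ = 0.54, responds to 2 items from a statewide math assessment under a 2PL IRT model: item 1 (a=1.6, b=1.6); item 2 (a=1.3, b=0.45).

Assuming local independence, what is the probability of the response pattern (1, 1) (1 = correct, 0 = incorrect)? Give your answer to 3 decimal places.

0.082

P(θ) = 1 / (1 + exp(−a(θ − b)))
P_1 = 1/(1+e^{1.6960}) = 0.1550
P_2 = 1/(1+e^{-0.1170}) = 0.5292
L = P_1 × P_2 = 0.1550 × 0.5292 = 0.08202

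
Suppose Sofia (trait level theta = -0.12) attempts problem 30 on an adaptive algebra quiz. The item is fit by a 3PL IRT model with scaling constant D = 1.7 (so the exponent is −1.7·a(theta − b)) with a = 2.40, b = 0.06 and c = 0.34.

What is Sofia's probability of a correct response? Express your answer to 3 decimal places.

0.554

P(theta) = c + (1 − c) · 1 / (1 + exp(−D·a(theta − b)))
Exponent: 1.7 × 2.40 × (-0.12 − 0.06) = -0.7344
1/(1 + e^{0.7344}) = 0.3242
P = 0.34 + 0.66 × 0.3242 = 0.5540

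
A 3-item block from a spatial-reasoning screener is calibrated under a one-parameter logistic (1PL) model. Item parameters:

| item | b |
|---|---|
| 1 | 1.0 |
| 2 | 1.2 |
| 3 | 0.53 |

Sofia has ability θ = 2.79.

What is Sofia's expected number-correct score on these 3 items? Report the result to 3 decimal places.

2.593

P(θ) = 1 / (1 + exp(−(θ − b)))
P_1 = 1/(1+e^{-1.7900}) = 0.8569
P_2 = 1/(1+e^{-1.5900}) = 0.8306
P_3 = 1/(1+e^{-2.2600}) = 0.9055
E[score] = 0.8569 + 0.8306 + 0.9055 = 2.5931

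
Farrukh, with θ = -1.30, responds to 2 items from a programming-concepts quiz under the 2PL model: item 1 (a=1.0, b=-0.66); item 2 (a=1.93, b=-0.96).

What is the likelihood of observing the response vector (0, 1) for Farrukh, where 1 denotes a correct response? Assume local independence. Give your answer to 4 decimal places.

P(θ) = 1 / (1 + exp(−a(θ − b)))
P_1 = 1/(1+e^{0.6400}) = 0.3452
P_2 = 1/(1+e^{0.6562}) = 0.3416
L = (1−P_1) × P_2 = 0.6548 × 0.3416 = 0.22366

0.2237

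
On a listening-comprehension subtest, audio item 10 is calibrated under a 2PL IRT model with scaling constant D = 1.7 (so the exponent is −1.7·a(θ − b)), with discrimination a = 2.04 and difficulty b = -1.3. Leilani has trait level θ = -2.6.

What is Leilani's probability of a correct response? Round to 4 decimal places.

P(θ) = 1 / (1 + exp(−D·a(θ − b)))
Exponent: 1.7 × 2.04 × (-2.6 − (-1.3)) = -4.5084
1/(1 + e^{4.5084}) = 0.0109
P = 0.0109

0.0109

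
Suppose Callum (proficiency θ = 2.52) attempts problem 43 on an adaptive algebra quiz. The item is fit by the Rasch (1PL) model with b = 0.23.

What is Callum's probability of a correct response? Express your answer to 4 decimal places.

P(θ) = 1 / (1 + exp(−(θ − b)))
Exponent: (2.52 − 0.23) = 2.2900
1/(1 + e^{-2.2900}) = 0.9080
P = 0.9080

0.9080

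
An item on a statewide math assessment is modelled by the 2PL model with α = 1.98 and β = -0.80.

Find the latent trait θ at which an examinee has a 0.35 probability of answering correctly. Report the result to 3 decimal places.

-1.113

P(θ) = 1 / (1 + exp(−α(θ − β)))
logit = ln(0.3500/0.6500) = -0.6190
θ = β + logit/(α) = -0.80 + (-0.6190)/1.9800 = -1.1126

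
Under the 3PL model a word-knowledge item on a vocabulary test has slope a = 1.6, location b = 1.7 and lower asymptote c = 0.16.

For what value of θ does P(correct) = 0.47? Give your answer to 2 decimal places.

P(θ) = c + (1 − c) · 1 / (1 + exp(−a(θ − b)))
Remove guessing floor: (0.47 − 0.16)/(1 − 0.16) = 0.3690
logit = ln(0.3690/0.6310) = -0.5363
θ = b + logit/(a) = 1.7 + (-0.5363)/1.6000 = 1.3648

1.36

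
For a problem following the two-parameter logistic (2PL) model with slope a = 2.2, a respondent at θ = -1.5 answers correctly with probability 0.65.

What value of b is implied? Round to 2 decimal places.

-1.78

P(θ) = 1 / (1 + exp(−a(θ − b)))
logit(0.65) = ln(0.65/0.35) = 0.6190
b = θ − logit/(a) = -1.5 − 0.6190/2.2000 = -1.7814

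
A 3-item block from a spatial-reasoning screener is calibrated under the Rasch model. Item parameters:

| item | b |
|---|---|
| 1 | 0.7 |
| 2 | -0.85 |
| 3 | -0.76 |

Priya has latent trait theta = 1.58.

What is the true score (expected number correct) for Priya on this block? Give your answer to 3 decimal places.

2.538

P(theta) = 1 / (1 + exp(−(theta − b)))
P_1 = 1/(1+e^{-0.8800}) = 0.7068
P_2 = 1/(1+e^{-2.4300}) = 0.9191
P_3 = 1/(1+e^{-2.3400}) = 0.9121
E[score] = 0.7068 + 0.9191 + 0.9121 = 2.5380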